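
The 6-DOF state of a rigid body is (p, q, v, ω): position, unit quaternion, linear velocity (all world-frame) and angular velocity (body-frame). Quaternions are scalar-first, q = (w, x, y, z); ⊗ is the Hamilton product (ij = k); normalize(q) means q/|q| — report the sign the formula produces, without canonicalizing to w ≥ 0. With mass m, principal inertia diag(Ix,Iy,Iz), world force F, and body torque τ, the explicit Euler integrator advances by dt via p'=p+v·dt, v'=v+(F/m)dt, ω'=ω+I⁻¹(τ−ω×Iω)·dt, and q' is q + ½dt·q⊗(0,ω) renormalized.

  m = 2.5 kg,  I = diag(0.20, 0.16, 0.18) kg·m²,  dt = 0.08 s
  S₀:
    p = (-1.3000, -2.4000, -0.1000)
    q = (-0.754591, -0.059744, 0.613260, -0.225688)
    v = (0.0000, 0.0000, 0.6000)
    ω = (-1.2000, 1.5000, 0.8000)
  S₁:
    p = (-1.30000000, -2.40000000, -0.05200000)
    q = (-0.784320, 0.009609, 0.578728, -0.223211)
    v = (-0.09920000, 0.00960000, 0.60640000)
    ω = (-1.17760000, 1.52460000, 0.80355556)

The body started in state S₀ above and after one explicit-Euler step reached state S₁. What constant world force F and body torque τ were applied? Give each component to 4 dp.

F = (-3.1000, 0.3000, 0.2000)
τ = (0.0800, 0.0300, 0.0800)

Δω = ω₁−ω₀ = (0.02240000, 0.02460000, 0.00355556)
applied torque τ = (0.0800, 0.0300, 0.0800)
Δv = v₁−v₀ = (-0.09920000, 0.00960000, 0.00640000)
m·(v₁−v₀)/dt = (-3.1000, 0.3000, 0.2000)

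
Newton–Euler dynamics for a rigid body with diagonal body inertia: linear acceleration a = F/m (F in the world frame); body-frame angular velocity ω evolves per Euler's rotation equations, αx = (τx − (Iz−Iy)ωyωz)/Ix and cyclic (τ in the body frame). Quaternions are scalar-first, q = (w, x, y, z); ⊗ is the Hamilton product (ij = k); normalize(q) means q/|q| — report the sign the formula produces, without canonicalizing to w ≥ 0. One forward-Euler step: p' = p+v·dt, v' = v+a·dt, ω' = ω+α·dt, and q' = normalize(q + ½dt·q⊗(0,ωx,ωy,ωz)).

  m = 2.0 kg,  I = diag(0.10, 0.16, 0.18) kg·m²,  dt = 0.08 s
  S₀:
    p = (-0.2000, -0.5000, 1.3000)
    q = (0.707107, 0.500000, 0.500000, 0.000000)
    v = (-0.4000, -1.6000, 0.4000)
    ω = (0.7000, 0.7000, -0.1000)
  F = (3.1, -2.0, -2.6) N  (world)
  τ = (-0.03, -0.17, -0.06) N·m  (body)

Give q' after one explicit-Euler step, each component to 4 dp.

q' = (0.6786, 0.5174, 0.5214, -0.0028)

Hamilton product q⊗(0,ω) = (-0.7000000, 0.4449749, 0.5449749, -0.0707107)
q + ½dt·q⊗(0,ω), renormalized = (0.6786, 0.5174, 0.5214, -0.0028)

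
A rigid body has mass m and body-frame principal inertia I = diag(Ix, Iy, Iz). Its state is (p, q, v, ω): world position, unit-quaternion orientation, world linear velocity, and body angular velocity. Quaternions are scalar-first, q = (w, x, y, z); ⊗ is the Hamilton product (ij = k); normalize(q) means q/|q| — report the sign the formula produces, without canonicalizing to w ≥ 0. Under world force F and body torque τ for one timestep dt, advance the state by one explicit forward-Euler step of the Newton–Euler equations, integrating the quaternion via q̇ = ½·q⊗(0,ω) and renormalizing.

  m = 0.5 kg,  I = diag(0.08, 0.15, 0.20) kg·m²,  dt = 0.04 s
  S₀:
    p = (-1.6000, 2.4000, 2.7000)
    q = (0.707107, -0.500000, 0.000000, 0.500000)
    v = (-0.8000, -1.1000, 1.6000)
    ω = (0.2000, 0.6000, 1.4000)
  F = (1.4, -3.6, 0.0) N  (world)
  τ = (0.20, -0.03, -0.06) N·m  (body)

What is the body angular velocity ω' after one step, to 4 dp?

ω' = (0.2790, 0.6010, 1.3863)

gyro term ω×Iω = (0.0420, -0.0336, 0.0084)
angular accel α = (1.9750, 0.0240, -0.3420)
new body rate ω' = (0.2790, 0.6010, 1.3863)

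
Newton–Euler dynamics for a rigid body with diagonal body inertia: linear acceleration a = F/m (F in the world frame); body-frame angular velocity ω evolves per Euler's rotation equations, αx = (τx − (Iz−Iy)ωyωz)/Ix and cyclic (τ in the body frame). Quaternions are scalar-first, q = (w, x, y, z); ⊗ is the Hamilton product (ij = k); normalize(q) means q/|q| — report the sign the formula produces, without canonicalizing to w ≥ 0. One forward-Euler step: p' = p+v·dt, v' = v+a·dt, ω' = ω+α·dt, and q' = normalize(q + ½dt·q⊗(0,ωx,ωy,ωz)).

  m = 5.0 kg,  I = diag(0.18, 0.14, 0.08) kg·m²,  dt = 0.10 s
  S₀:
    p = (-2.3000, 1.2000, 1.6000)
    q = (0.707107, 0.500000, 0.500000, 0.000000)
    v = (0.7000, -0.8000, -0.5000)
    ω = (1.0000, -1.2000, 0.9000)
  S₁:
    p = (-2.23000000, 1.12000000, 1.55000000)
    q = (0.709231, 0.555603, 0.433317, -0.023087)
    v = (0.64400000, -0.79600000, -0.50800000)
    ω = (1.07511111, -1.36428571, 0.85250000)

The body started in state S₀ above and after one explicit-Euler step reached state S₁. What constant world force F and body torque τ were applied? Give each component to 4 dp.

F = (-2.8000, 0.2000, -0.4000)
τ = (0.2000, -0.1400, 0.0100)

Δv = v₁−v₀ = (-0.05600000, 0.00400000, -0.00800000)
F = m·Δv/dt = (-2.8000, 0.2000, -0.4000)
Δω = ω₁−ω₀ = (0.07511111, -0.16428571, -0.04750000)
τ = I·(Δω/dt) + ω₀×(Iω₀) = (0.2000, -0.1400, 0.0100)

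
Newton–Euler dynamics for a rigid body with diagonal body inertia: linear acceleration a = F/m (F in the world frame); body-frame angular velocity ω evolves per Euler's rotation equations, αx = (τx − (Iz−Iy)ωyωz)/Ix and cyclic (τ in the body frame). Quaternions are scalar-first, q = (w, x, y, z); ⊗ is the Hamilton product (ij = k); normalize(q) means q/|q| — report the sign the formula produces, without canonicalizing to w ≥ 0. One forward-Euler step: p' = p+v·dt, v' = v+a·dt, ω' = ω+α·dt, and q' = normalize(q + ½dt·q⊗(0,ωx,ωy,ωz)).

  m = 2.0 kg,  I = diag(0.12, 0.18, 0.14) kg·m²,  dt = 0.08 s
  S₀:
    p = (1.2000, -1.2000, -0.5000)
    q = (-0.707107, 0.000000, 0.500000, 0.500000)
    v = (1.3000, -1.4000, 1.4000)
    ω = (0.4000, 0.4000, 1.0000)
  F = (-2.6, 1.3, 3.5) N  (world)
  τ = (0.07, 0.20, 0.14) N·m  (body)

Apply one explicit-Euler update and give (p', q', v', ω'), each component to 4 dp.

p + v·dt = (1.3040, -1.3120, -0.3880)
v' = v + a·dt = (1.1960, -1.3480, 1.5400)
precession coupling ω×(Iω) = (-0.0160, -0.0080, 0.0096)
α = I⁻¹(τ − ω×Iω) = (0.7167, 1.1556, 0.9314)
ω + α·dt = (0.4573, 0.4924, 1.0745)
2q̇ = q⊗(0,ω) = (-0.7000000, 0.0171572, -0.0828428, -0.9071070)
q' = normalize(q + ½dt·q⊗(0,ω)) = (-0.7343, 0.0007, 0.4962, 0.4632)

p' = (1.3040, -1.3120, -0.3880)
q' = (-0.7343, 0.0007, 0.4962, 0.4632)
v' = (1.1960, -1.3480, 1.5400)
ω' = (0.4573, 0.4924, 1.0745)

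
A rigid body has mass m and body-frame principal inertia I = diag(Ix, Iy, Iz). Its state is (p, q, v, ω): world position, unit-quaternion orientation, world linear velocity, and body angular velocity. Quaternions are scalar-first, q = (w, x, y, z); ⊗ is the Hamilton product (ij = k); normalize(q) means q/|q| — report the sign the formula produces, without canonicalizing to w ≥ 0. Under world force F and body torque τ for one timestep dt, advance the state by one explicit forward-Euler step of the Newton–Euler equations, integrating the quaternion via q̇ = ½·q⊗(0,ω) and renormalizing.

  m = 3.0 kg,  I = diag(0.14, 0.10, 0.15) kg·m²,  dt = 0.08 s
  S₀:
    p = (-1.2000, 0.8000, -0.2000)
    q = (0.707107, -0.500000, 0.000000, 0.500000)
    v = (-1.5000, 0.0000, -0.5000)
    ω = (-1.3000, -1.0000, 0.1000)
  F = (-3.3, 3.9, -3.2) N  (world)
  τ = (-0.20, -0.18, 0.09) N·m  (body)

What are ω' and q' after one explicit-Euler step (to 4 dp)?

ω' = (-1.4114, -1.1450, 0.1757)
q' = (0.6776, -0.5157, -0.0522, 0.5217)

angular accel α = (-1.3929, -1.8130, 0.9467)
ω' = ω + α·dt = (-1.4114, -1.1450, 0.1757)
Hamilton product q⊗(0,ω) = (-0.7000000, -0.4192391, -1.3071070, 0.5707107)
updated quaternion q' = (0.6776, -0.5157, -0.0522, 0.5217)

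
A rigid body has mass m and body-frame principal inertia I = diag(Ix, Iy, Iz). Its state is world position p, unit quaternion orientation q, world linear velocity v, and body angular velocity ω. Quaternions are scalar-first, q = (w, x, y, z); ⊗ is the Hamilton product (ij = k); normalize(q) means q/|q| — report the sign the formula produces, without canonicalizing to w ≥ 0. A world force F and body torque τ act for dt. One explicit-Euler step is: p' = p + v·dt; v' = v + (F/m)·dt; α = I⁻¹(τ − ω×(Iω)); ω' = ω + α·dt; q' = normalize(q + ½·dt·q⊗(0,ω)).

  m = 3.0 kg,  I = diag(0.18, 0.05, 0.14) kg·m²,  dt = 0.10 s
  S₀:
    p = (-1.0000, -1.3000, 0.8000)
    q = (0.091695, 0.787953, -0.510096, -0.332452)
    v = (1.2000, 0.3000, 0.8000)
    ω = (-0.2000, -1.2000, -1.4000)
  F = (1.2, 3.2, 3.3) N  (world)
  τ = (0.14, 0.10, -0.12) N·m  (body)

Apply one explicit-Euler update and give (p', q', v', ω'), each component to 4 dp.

a = (0.4000, 1.0667, 1.1000)
p' = p + v·dt = (-0.8800, -1.2700, 0.8800)
new velocity v' = (1.2400, 0.4067, 0.9100)
precession coupling ω×(Iω) = (0.1512, 0.0112, -0.0312)
α = I⁻¹(τ − ω×Iω) = (-0.0622, 1.7760, -0.6343)
new body rate ω' = (-0.2062, -1.0224, -1.4634)
2q̇ = q⊗(0,ω) = (-0.9199574, 0.2968530, 1.0595906, -1.1759358)
q' = normalize(q + ½dt·q⊗(0,ω)) = (0.0455, 0.7994, -0.4552, -0.3896)

p' = (-0.8800, -1.2700, 0.8800)
q' = (0.0455, 0.7994, -0.4552, -0.3896)
v' = (1.2400, 0.4067, 0.9100)
ω' = (-0.2062, -1.0224, -1.4634)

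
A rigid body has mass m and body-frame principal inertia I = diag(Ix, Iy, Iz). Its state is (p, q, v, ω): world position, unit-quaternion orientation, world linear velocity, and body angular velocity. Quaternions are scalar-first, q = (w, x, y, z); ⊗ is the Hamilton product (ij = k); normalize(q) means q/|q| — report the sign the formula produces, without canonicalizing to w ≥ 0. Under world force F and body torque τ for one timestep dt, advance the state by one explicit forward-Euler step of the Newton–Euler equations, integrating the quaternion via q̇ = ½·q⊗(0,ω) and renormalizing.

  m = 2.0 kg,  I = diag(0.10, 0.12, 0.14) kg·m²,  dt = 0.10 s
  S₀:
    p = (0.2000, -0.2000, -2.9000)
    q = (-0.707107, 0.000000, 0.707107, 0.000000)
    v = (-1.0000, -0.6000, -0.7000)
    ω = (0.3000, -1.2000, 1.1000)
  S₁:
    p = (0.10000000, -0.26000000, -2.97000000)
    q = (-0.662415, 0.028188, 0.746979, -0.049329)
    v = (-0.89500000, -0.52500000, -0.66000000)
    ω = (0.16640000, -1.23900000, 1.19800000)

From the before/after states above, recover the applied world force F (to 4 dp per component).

v₁ − v₀ = (0.10500000, 0.07500000, 0.04000000)
m·(v₁−v₀)/dt = (2.1000, 1.5000, 0.8000)

F = (2.1000, 1.5000, 0.8000)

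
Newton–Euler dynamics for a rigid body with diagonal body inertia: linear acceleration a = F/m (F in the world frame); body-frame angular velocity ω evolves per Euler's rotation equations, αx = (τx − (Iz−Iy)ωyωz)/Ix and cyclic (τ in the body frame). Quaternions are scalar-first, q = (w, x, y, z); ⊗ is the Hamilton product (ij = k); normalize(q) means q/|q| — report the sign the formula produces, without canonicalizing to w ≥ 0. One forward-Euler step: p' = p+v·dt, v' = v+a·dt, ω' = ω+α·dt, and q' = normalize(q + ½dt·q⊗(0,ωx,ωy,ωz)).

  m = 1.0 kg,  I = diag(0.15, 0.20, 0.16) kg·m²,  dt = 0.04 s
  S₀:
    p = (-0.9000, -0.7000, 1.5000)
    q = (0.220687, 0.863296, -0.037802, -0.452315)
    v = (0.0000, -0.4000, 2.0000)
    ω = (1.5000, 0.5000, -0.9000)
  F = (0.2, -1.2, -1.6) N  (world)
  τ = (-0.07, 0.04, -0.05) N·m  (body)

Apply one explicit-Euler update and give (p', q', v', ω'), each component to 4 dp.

p' = (-0.9000, -0.7160, 1.5800)
q' = (0.1869, 0.8745, -0.0336, -0.4462)
v' = (0.0080, -0.4480, 1.9360)
ω' = (1.4765, 0.5053, -0.9219)

gyro term ω×Iω = (0.0180, 0.0135, 0.0375)
angular accel α = (-0.5867, 0.1325, -0.5469)
new body rate ω' = (1.4765, 0.5053, -0.9219)
q⊗(0,ω) = (-1.6831265, 0.5912098, 0.2088374, 0.2897327)
q + ½dt·q⊗(0,ω), renormalized = (0.1869, 0.8745, -0.0336, -0.4462)
new position p' = (-0.9000, -0.7160, 1.5800)
v + (F/m)dt = (0.0080, -0.4480, 1.9360)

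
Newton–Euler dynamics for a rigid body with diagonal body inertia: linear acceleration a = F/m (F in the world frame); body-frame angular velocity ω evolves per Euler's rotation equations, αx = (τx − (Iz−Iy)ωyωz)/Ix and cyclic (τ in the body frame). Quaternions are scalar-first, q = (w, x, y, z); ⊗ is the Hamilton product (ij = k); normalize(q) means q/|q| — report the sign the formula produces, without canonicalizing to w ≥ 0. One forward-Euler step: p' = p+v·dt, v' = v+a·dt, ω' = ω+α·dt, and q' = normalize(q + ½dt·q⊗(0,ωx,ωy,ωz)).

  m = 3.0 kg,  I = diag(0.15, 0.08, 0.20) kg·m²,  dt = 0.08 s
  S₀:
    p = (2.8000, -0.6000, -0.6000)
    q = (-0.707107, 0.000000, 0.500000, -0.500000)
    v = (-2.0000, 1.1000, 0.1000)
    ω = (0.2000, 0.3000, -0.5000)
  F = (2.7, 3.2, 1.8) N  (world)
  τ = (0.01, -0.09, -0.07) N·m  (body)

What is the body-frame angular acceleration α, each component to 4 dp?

gyro term ω×Iω = (-0.0180, 0.0050, -0.0042)
α = I⁻¹(τ − ω×Iω) = (0.1867, -1.1875, -0.3290)

α = (0.1867, -1.1875, -0.3290)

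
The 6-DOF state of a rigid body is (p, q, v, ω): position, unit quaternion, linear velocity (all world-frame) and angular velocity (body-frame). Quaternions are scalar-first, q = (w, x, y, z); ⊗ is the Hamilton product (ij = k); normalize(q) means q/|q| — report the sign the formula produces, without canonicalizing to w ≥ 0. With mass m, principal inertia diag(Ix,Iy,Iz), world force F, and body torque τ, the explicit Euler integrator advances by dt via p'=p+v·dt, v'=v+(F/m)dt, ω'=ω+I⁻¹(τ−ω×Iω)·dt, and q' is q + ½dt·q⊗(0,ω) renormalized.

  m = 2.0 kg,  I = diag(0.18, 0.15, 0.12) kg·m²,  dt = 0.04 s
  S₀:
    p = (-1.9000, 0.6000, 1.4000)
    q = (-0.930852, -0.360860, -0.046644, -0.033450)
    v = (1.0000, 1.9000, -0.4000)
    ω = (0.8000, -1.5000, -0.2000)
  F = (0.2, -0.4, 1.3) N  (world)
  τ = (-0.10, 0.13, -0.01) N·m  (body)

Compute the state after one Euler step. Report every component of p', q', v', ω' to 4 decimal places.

p' = (-1.8600, 0.6760, 1.3840)
q' = (-0.9261, -0.3764, -0.0207, -0.0181)
v' = (1.0040, 1.8920, -0.3740)
ω' = (0.7798, -1.4628, -0.2153)

p + v·dt = (-1.8600, 0.6760, 1.3840)
v + (F/m)dt = (1.0040, 1.8920, -0.3740)
(τ − ω×Iω)/I = (-0.5056, 0.9307, -0.3833)
ω + α·dt = (0.7798, -1.4628, -0.2153)
2q̇ = q⊗(0,ω) = (0.2120320, -0.7855278, 1.2973460, 0.7647756)
q + ½dt·q⊗(0,ω), renormalized = (-0.9261, -0.3764, -0.0207, -0.0181)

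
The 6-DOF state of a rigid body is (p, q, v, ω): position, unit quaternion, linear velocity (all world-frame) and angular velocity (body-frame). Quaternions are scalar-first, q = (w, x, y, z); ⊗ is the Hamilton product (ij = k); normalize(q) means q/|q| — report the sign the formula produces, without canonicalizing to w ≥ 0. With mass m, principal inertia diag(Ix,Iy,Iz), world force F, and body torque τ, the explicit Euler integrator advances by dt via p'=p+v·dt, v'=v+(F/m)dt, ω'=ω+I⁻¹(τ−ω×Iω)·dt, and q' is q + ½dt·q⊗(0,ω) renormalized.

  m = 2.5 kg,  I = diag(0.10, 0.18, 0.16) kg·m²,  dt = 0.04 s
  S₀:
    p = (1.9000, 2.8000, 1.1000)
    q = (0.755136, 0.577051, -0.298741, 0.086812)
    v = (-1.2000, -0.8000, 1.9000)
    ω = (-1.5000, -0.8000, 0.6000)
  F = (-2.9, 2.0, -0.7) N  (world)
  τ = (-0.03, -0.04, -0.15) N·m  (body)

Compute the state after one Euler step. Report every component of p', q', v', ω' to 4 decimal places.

p' = (1.8520, 2.7680, 1.1760)
q' = (0.7661, 0.5518, -0.3201, 0.0776)
v' = (-1.2464, -0.7680, 1.8888)
ω' = (-1.5158, -0.8209, 0.5385)

angular accel α = (-0.3960, -0.5222, -1.5375)
new body rate ω' = (-1.5158, -0.8209, 0.5385)
2q̇ = q⊗(0,ω) = (0.5744965, -1.2424990, -1.0805574, -0.4566707)
updated quaternion q' = (0.7661, 0.5518, -0.3201, 0.0776)
a = F/m = (-1.1600, 0.8000, -0.2800)
p + v·dt = (1.8520, 2.7680, 1.1760)
new velocity v' = (-1.2464, -0.7680, 1.8888)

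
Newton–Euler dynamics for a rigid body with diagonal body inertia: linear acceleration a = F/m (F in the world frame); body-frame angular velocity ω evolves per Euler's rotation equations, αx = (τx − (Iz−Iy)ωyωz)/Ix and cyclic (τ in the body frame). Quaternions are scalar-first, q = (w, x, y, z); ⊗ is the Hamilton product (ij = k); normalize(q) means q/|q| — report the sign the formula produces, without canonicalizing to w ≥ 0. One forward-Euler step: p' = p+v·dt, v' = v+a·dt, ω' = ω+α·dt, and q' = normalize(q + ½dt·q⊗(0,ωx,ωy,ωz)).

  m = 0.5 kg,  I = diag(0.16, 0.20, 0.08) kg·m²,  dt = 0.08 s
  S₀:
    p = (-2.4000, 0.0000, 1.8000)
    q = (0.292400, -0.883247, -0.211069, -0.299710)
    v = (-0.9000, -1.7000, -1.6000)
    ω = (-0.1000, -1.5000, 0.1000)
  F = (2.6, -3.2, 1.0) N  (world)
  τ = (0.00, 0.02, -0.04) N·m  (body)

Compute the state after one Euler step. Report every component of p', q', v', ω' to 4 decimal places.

p + v·dt = (-2.4720, -0.1360, 1.6720)
new velocity v' = (-0.4840, -2.2120, -1.4400)
angular accel α = (-0.1125, 0.1040, -0.5750)
ω' = ω + α·dt = (-0.1090, -1.4917, 0.0540)
q⊗(0,ω) = (-0.3749572, -0.4999119, -0.3203043, 1.3330036)
updated quaternion q' = (0.2769, -0.9016, -0.2235, -0.2459)

p' = (-2.4720, -0.1360, 1.6720)
q' = (0.2769, -0.9016, -0.2235, -0.2459)
v' = (-0.4840, -2.2120, -1.4400)
ω' = (-0.1090, -1.4917, 0.0540)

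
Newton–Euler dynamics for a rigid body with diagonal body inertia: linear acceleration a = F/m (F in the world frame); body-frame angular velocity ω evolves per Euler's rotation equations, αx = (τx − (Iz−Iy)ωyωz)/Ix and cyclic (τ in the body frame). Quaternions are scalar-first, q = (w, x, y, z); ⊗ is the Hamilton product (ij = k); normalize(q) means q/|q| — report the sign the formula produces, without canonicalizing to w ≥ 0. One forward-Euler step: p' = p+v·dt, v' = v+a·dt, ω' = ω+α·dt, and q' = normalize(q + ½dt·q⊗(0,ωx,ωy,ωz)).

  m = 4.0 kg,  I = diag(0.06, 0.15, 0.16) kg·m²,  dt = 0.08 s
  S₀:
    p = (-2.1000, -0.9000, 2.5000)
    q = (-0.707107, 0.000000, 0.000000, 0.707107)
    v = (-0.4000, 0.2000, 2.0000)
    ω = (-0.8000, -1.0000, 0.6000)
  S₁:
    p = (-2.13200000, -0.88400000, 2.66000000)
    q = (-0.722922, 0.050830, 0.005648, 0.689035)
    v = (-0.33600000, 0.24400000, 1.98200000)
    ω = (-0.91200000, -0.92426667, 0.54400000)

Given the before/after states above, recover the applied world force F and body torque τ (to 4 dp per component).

ω₁ − ω₀ = (-0.11200000, 0.07573333, -0.05600000)
ω₀×(Iω₀) = (-0.0060, 0.0480, 0.0720)
I·α + gyro = (-0.0900, 0.1900, -0.0400)
Δv = v₁−v₀ = (0.06400000, 0.04400000, -0.01800000)
F = m·Δv/dt = (3.2000, 2.2000, -0.9000)

F = (3.2000, 2.2000, -0.9000)
τ = (-0.0900, 0.1900, -0.0400)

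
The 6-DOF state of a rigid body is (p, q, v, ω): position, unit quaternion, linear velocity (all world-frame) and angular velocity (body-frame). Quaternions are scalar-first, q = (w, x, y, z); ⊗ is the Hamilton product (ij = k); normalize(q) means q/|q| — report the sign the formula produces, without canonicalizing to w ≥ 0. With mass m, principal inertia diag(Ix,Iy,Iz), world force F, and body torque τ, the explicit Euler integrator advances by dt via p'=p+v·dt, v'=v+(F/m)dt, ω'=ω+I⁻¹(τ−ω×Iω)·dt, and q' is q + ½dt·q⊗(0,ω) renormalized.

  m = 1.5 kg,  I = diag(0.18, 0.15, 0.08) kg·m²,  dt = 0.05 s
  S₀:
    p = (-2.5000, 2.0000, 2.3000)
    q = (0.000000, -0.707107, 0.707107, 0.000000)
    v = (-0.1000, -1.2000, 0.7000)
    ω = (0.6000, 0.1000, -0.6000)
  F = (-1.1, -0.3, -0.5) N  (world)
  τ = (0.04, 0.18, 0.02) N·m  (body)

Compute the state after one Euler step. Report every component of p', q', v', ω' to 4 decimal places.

p' = (-2.5050, 1.9400, 2.3350)
q' = (0.0088, -0.7175, 0.6963, -0.0124)
v' = (-0.1367, -1.2100, 0.6833)
ω' = (0.6099, 0.1720, -0.5864)

linear accel F/m = (-0.7333, -0.2000, -0.3333)
p + v·dt = (-2.5050, 1.9400, 2.3350)
v + (F/m)dt = (-0.1367, -1.2100, 0.6833)
angular accel α = (0.1989, 1.4400, 0.2725)
new body rate ω' = (0.6099, 0.1720, -0.5864)
Hamilton product q⊗(0,ω) = (0.3535535, -0.4242642, -0.4242642, -0.4949749)
updated quaternion q' = (0.0088, -0.7175, 0.6963, -0.0124)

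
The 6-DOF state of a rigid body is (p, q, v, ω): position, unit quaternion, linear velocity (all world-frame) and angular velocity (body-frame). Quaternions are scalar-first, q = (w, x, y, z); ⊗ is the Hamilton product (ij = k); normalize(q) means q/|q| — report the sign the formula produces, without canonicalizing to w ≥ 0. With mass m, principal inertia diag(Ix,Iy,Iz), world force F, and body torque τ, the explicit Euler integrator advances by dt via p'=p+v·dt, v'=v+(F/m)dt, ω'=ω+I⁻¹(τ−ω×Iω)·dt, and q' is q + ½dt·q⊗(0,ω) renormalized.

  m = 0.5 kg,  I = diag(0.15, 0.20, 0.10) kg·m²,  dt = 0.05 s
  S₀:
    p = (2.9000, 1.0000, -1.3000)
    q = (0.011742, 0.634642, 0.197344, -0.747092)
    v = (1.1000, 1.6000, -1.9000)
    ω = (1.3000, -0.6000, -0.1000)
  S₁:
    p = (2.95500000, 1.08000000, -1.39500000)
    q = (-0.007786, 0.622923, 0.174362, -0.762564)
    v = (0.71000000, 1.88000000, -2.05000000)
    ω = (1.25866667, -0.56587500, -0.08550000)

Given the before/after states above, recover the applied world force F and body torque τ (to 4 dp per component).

F = (-3.9000, 2.8000, -1.5000)
τ = (-0.1300, 0.1300, -0.0100)

velocity change Δv = (-0.39000000, 0.28000000, -0.15000000)
m·(v₁−v₀)/dt = (-3.9000, 2.8000, -1.5000)
rate change Δω = (-0.04133333, 0.03412500, 0.01450000)
precession coupling = (-0.0060, -0.0065, -0.0390)
I·α + gyro = (-0.1300, 0.1300, -0.0100)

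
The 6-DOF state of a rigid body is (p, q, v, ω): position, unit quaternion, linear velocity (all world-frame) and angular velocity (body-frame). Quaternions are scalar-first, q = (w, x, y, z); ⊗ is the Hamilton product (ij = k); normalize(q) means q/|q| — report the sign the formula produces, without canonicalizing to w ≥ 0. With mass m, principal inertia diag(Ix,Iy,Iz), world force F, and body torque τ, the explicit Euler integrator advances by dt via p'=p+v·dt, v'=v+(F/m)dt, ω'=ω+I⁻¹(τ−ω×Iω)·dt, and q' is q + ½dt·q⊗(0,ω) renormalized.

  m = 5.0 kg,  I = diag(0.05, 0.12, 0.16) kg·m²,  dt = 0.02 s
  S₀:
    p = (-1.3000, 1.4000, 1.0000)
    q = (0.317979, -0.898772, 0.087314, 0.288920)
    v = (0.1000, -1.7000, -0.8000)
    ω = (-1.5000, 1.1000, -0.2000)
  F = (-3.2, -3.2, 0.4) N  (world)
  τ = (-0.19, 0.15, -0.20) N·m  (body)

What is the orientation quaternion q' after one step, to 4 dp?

2q̇ = q⊗(0,ω) = (-1.3864194, -0.8122433, -0.2633575, -0.9212740)
q + ½dt·q⊗(0,ω), renormalized = (0.3041, -0.9067, 0.0847, 0.2797)

q' = (0.3041, -0.9067, 0.0847, 0.2797)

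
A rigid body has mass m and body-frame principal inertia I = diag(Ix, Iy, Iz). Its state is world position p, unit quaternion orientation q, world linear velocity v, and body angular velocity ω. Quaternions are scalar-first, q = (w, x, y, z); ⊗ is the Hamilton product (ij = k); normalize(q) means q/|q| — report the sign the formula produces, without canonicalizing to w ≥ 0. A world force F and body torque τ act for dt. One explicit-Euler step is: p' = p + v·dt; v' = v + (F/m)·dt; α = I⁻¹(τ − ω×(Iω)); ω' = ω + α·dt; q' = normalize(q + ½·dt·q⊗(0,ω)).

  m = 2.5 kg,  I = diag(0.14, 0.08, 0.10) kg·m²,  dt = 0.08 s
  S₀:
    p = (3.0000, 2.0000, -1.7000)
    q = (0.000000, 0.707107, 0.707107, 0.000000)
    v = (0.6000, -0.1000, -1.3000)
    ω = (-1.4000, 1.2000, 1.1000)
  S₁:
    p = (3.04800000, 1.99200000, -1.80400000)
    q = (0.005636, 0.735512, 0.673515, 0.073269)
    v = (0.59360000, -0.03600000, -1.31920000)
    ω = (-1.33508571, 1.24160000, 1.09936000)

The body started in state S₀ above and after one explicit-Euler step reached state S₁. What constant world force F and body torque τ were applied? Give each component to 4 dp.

Δv = v₁−v₀ = (-0.00640000, 0.06400000, -0.01920000)
m·(v₁−v₀)/dt = (-0.2000, 2.0000, -0.6000)
Δω = ω₁−ω₀ = (0.06491429, 0.04160000, -0.00064000)
applied torque τ = (0.1400, -0.0200, 0.1000)

F = (-0.2000, 2.0000, -0.6000)
τ = (0.1400, -0.0200, 0.1000)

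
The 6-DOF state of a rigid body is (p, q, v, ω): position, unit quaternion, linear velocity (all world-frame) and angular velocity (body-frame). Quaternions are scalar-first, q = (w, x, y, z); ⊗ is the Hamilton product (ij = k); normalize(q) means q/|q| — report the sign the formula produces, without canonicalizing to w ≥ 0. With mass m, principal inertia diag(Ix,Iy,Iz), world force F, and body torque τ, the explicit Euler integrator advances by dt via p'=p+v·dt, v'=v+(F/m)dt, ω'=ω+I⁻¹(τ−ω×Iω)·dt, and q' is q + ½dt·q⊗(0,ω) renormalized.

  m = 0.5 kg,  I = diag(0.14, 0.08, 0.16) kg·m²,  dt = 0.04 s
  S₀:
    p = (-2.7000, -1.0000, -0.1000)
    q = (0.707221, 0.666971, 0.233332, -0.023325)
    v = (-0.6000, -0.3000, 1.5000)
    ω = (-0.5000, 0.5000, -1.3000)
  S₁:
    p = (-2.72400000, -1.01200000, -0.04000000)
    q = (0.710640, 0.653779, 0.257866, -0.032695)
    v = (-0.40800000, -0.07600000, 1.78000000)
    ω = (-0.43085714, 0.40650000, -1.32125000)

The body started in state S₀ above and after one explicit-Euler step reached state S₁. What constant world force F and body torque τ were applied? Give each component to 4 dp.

F = (2.4000, 2.8000, 3.5000)
τ = (0.1900, -0.2000, -0.0700)

velocity change Δv = (0.19200000, 0.22400000, 0.28000000)
F = m·Δv/dt = (2.4000, 2.8000, 3.5000)
Δω = ω₁−ω₀ = (0.06914286, -0.09350000, -0.02125000)
τ = I·(Δω/dt) + ω₀×(Iω₀) = (0.1900, -0.2000, -0.0700)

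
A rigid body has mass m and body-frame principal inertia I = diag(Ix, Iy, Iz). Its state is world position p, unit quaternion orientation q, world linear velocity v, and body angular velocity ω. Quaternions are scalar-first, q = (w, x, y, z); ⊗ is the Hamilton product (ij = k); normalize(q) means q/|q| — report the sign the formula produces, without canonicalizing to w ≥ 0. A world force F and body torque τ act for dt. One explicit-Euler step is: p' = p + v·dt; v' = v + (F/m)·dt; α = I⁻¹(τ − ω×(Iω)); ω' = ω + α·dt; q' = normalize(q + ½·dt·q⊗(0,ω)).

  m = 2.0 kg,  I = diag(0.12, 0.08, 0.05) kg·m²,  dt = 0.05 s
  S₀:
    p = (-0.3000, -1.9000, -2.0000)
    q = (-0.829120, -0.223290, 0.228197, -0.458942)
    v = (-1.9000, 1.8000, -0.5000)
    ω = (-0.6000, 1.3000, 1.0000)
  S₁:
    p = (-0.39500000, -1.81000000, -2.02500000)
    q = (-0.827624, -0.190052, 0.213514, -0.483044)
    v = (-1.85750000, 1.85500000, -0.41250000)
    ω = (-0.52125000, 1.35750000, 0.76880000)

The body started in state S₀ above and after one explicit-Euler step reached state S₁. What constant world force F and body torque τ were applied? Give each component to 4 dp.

F = (1.7000, 2.2000, 3.5000)
τ = (0.1500, 0.0500, -0.2000)

Δv = v₁−v₀ = (0.04250000, 0.05500000, 0.08750000)
m·(v₁−v₀)/dt = (1.7000, 2.2000, 3.5000)
rate change Δω = (0.07875000, 0.05750000, -0.23120000)
τ = I·(Δω/dt) + ω₀×(Iω₀) = (0.1500, 0.0500, -0.2000)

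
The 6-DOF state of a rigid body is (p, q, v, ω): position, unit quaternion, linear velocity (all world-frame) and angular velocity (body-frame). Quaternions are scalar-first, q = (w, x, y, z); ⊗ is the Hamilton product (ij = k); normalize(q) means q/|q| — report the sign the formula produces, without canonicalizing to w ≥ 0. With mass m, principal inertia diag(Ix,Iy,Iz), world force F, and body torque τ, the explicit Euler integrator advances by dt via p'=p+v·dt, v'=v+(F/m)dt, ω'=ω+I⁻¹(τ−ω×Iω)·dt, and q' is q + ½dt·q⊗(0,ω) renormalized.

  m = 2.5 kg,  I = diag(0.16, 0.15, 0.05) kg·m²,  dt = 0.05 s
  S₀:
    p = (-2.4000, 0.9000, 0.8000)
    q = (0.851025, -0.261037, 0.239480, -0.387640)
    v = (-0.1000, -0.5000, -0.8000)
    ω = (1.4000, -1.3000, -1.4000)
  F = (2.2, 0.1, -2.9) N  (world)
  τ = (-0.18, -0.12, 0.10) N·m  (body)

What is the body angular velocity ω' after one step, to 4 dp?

ω' = (1.4006, -1.2681, -1.3182)

precession coupling ω×(Iω) = (-0.1820, -0.2156, 0.0182)
α = I⁻¹(τ − ω×Iω) = (0.0125, 0.6373, 1.6360)
ω' = ω + α·dt = (1.4006, -1.2681, -1.3182)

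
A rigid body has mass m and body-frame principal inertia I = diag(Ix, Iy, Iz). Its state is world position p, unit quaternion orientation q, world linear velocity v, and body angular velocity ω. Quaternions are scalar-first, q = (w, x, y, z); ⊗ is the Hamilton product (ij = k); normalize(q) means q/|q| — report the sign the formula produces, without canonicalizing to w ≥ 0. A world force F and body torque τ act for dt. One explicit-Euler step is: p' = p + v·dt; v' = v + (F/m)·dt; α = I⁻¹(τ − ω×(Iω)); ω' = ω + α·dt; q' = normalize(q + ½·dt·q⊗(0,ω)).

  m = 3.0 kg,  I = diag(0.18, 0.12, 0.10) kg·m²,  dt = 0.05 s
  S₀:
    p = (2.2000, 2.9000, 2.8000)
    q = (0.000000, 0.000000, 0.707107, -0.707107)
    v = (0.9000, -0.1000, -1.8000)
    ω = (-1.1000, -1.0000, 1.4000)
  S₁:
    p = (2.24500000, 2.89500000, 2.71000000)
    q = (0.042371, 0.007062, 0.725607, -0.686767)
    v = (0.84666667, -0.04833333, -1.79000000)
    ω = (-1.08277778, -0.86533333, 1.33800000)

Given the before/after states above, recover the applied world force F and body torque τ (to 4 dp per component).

velocity change Δv = (-0.05333333, 0.05166667, 0.01000000)
F = m·Δv/dt = (-3.2000, 3.1000, 0.6000)
rate change Δω = (0.01722222, 0.13466667, -0.06200000)
precession coupling = (0.0280, -0.1232, -0.0660)
I·α + gyro = (0.0900, 0.2000, -0.1900)

F = (-3.2000, 3.1000, 0.6000)
τ = (0.0900, 0.2000, -0.1900)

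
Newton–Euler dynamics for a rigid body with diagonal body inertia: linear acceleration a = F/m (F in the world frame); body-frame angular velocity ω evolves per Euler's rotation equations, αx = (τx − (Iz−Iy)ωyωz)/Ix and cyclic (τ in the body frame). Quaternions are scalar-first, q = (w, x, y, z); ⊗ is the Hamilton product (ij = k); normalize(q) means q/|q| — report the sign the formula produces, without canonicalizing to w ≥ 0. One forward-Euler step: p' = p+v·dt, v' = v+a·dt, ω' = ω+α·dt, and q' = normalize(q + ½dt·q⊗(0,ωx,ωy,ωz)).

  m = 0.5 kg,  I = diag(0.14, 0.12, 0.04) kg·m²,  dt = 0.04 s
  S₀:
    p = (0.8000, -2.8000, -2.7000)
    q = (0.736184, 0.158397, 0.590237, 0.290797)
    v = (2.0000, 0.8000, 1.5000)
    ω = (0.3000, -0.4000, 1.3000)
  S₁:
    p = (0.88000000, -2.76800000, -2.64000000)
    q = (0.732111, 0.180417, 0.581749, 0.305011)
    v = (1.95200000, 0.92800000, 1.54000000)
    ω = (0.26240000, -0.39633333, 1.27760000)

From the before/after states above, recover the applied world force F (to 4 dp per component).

F = (-0.6000, 1.6000, 0.5000)

v₁ − v₀ = (-0.04800000, 0.12800000, 0.04000000)
applied force F = (-0.6000, 1.6000, 0.5000)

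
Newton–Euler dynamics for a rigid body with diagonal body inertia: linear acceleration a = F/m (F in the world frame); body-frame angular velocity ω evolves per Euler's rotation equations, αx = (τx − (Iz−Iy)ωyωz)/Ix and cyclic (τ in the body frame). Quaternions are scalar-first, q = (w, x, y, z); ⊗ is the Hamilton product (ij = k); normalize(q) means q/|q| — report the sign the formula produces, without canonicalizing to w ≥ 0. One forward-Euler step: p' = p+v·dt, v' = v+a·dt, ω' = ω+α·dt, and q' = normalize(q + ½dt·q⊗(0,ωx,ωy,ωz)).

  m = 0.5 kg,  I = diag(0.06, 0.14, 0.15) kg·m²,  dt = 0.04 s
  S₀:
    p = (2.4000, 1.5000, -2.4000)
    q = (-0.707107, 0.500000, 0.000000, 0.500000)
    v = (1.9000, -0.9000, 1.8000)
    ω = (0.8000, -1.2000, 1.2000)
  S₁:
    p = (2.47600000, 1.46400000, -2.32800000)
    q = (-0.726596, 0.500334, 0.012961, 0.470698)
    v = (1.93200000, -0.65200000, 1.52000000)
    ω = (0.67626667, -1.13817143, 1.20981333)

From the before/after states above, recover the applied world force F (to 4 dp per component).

F = (0.4000, 3.1000, -3.5000)

velocity change Δv = (0.03200000, 0.24800000, -0.28000000)
F = m·Δv/dt = (0.4000, 3.1000, -3.5000)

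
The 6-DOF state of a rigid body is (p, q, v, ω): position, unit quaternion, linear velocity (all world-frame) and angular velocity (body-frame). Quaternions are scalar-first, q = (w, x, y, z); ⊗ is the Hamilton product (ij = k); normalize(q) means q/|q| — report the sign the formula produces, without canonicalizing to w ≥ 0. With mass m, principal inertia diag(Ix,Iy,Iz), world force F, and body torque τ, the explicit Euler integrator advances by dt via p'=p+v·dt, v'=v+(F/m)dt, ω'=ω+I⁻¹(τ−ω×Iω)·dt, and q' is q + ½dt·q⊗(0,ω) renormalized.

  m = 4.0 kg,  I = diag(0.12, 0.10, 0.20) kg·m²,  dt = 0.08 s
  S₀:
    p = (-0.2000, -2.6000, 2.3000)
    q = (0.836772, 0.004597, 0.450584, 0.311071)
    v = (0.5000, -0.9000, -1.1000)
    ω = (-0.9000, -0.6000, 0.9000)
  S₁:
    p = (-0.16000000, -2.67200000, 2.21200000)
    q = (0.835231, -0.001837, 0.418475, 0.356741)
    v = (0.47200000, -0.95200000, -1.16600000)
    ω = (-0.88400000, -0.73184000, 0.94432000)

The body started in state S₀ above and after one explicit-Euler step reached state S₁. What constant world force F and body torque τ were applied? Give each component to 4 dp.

F = (-1.4000, -2.6000, -3.3000)
τ = (-0.0300, -0.1000, 0.1000)

velocity change Δv = (-0.02800000, -0.05200000, -0.06600000)
m·(v₁−v₀)/dt = (-1.4000, -2.6000, -3.3000)
Δω = ω₁−ω₀ = (0.01600000, -0.13184000, 0.04432000)
precession coupling = (-0.0540, 0.0648, -0.0108)
τ = I·(Δω/dt) + ω₀×(Iω₀) = (-0.0300, -0.1000, 0.1000)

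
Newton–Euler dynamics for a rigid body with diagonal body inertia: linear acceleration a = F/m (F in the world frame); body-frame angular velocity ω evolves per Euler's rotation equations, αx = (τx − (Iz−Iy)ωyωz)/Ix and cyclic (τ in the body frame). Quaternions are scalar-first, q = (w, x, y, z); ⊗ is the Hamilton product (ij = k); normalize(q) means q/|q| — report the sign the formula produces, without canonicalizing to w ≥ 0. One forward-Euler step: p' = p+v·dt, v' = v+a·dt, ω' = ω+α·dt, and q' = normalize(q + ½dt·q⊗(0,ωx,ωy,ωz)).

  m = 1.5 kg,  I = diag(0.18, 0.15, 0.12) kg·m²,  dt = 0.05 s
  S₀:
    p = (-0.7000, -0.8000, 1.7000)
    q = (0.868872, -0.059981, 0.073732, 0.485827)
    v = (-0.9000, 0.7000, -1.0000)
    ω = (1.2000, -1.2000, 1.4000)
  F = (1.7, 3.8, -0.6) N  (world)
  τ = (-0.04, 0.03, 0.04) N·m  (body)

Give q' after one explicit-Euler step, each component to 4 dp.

q⊗(0,ω) = (-0.5197022, 1.7288636, -0.3756806, 1.1999196)
updated quaternion q' = (0.8546, -0.0167, 0.0642, 0.5150)

q' = (0.8546, -0.0167, 0.0642, 0.5150)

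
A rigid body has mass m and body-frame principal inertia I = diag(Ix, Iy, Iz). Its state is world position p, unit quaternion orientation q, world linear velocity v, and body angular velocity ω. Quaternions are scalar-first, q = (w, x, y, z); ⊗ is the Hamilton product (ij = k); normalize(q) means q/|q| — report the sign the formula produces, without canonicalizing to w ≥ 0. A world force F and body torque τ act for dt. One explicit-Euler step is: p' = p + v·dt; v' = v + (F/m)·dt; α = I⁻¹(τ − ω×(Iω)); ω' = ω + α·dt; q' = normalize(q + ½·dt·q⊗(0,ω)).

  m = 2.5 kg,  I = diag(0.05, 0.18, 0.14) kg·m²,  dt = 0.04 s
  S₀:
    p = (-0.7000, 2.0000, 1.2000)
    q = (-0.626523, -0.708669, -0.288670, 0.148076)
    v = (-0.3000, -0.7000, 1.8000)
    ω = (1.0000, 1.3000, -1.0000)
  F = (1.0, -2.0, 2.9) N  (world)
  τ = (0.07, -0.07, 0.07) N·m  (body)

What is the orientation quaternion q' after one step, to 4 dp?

q' = (-0.6014, -0.7187, -0.3159, 0.1478)

2q̇ = q⊗(0,ω) = (1.2320160, -0.5303518, -1.3750729, -0.0060767)
updated quaternion q' = (-0.6014, -0.7187, -0.3159, 0.1478)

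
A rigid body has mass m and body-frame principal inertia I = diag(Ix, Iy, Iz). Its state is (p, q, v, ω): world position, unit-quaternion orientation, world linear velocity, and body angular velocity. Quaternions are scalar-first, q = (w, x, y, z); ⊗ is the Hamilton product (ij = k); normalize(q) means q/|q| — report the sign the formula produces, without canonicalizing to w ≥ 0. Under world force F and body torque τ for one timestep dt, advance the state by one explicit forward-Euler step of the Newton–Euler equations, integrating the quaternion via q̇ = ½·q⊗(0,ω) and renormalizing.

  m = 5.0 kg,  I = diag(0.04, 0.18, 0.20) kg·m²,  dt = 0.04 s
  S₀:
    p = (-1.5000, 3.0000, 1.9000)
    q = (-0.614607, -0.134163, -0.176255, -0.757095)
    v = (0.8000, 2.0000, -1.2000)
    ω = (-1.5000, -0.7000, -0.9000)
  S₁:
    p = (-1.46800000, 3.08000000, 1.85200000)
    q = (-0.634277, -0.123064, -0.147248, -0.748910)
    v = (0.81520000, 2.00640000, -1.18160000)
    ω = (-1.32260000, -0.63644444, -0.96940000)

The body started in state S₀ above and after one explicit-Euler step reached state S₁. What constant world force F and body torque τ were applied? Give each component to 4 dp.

ω₁ − ω₀ = (0.17740000, 0.06355556, -0.06940000)
τ = I·(Δω/dt) + ω₀×(Iω₀) = (0.1900, 0.0700, -0.2000)
velocity change Δv = (0.01520000, 0.00640000, 0.01840000)
F = m·Δv/dt = (1.9000, 0.8000, 2.3000)

F = (1.9000, 0.8000, 2.3000)
τ = (0.1900, 0.0700, -0.2000)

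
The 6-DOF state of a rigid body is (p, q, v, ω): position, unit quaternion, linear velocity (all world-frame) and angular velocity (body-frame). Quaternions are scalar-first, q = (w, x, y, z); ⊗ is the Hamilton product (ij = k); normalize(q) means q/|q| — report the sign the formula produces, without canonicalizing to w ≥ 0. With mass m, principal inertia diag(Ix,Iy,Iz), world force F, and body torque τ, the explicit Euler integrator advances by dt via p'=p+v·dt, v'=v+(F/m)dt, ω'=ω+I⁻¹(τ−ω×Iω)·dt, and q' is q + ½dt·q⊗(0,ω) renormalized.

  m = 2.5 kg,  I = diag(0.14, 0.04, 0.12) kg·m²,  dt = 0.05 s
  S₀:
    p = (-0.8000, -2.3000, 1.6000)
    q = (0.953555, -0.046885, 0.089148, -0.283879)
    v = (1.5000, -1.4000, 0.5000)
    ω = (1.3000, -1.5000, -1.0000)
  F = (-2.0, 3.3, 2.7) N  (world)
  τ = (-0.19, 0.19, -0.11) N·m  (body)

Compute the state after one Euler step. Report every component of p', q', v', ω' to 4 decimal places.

p' = (-0.7250, -2.3700, 1.6250)
q' = (0.9499, -0.0287, 0.0429, -0.3084)
v' = (1.4600, -1.3340, 0.5540)
ω' = (1.1893, -1.2300, -1.1271)

a = F/m = (-0.8000, 1.3200, 1.0800)
p' = p + v·dt = (-0.7250, -2.3700, 1.6250)
v + (F/m)dt = (1.4600, -1.3340, 0.5540)
ω×(Iω) gyroscopic = (0.1200, -0.0260, 0.1950)
(τ − ω×Iω)/I = (-2.2143, 5.4000, -2.5417)
new body rate ω' = (1.1893, -1.2300, -1.1271)
Hamilton product q⊗(0,ω) = (-0.0892065, 0.7246550, -1.8462602, -0.9991199)
updated quaternion q' = (0.9499, -0.0287, 0.0429, -0.3084)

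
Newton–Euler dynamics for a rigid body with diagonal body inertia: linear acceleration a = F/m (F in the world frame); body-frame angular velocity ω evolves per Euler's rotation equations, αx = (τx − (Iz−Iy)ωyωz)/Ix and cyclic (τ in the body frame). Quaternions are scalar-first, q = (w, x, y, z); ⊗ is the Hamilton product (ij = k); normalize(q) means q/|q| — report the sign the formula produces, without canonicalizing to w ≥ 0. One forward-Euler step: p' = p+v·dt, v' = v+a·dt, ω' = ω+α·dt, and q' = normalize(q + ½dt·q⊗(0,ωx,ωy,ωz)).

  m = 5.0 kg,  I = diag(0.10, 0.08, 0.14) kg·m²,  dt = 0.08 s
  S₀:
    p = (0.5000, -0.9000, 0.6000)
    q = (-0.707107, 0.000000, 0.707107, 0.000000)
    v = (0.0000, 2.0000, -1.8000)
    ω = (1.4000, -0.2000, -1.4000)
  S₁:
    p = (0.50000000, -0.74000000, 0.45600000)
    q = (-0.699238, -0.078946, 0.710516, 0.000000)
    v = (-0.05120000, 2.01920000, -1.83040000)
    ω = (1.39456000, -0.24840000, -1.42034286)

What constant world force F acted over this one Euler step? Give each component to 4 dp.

velocity change Δv = (-0.05120000, 0.01920000, -0.03040000)
F = m·Δv/dt = (-3.2000, 1.2000, -1.9000)

F = (-3.2000, 1.2000, -1.9000)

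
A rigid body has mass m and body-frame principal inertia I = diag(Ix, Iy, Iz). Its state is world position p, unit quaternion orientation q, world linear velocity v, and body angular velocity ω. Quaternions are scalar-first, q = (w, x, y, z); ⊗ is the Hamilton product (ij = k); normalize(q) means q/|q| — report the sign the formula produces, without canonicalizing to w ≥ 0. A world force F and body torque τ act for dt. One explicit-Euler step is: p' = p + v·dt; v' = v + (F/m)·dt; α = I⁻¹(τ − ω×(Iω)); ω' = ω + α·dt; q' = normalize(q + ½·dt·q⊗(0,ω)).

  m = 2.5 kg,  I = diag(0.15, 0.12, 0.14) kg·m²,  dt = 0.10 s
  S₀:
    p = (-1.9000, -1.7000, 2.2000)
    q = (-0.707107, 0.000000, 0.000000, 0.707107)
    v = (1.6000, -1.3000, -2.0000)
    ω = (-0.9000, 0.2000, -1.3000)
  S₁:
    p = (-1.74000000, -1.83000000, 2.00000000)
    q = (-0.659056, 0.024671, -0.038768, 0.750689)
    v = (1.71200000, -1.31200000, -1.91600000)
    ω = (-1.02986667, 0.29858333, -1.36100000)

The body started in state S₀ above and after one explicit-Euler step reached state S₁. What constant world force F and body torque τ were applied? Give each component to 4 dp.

F = (2.8000, -0.3000, 2.1000)
τ = (-0.2000, 0.1300, -0.0800)

Δv = v₁−v₀ = (0.11200000, -0.01200000, 0.08400000)
m·(v₁−v₀)/dt = (2.8000, -0.3000, 2.1000)
ω₁ − ω₀ = (-0.12986667, 0.09858333, -0.06100000)
τ = I·(Δω/dt) + ω₀×(Iω₀) = (-0.2000, 0.1300, -0.0800)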